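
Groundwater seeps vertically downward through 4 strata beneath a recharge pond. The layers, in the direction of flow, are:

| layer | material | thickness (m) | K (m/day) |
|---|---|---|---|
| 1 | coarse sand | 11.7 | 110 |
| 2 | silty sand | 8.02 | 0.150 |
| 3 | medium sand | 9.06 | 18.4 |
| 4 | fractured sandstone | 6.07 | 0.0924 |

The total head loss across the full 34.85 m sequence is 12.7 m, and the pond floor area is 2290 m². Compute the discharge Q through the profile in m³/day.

243

Flow is perpendicular to layering, so the layers act in series and the equivalent K is the thickness-weighted harmonic mean.
Total thickness L = 11.7 + 8.02 + 9.06 + 6.07 = 34.85 m.
Σ(b_i/K_i) = 11.7/110 + 8.02/0.150 + 9.06/18.4 + 6.07/0.0924 = 119.8 d.
K_eq = L / Σ(b_i/K_i) = 34.85 / 119.8 = 0.2910 m/day.
Q = K_eq · A · (Δh/L) = 0.2910 × 2290 × (12.7/34.85) = 242.8 m³/day.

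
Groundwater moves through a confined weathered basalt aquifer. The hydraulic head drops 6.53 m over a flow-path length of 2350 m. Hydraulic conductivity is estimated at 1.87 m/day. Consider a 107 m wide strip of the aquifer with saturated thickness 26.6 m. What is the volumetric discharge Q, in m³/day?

Cross-sectional area A = 107 × 26.6 = 2846 m².
Hydraulic gradient i = Δh / L = 6.53 / 2350 = 0.002779.
Darcy's law: Q = K · A · i = 1.870 × 2846 × 0.002779 = 14.79 m³/day.

14.8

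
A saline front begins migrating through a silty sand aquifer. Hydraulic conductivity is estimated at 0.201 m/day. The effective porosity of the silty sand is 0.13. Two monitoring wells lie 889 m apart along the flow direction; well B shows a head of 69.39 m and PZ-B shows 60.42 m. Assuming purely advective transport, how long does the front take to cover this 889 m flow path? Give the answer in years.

Hydraulic gradient i = (69.39 − 60.42) / 889 = 8.97 / 889 = 0.01009.
Darcy flux q = K · i = 0.2010 × 0.01009 = 0.002028 m/day.
Seepage velocity v = q / n_e = 0.002028 / 0.13 = 0.01560 m/day.
Travel time t = L / v = 889 / 0.01560 = 56985 days = 156.0 years.

156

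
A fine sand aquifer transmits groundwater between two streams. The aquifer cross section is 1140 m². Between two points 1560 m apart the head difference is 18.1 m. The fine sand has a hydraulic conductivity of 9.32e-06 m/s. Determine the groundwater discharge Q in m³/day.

Convert K: 9.32e-06 m/s × 86400 = 0.8052 m/day.
Hydraulic gradient i = Δh / L = 18.1 / 1560 = 0.01160.
Darcy's law: Q = K · A · i = 0.8052 × 1140 × 0.01160 = 10.65 m³/day.

10.7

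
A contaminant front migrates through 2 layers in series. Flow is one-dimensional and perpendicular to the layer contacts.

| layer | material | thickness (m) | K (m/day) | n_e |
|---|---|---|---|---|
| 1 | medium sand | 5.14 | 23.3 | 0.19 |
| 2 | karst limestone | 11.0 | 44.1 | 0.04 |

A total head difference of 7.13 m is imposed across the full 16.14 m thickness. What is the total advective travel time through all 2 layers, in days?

0.0934

With flow normal to the layers, continuity requires the same specific discharge q through every layer.
Σ(b_i/K_i) = 5.14/23.3 + 11.0/44.1 = 0.4700 d.
q = Δh / Σ(b_i/K_i) = 7.13 / 0.4700 = 15.17 m/day.
In each layer the seepage velocity is v_i = q/n_i, so the layer transit time is t_i = b_i·n_i / q:
  layer 1 (medium sand): t_1 = 5.14 × 0.19 / 15.17 = 0.06438 d
  layer 2 (karst limestone): t_2 = 11.0 × 0.04 / 15.17 = 0.02901 d
Total t = Σ t_i = 0.09339 days.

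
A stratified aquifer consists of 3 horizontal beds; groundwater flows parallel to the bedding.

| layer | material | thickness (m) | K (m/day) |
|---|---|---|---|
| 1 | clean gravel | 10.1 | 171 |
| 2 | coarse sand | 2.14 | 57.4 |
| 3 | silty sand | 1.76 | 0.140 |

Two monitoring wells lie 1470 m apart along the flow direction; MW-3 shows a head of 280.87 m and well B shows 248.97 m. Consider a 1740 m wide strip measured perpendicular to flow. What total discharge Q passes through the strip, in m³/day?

Flow is parallel to layering, so each bed carries its own Darcy discharge and the transmissivities add.
Σ(K_i·b_i) = 171×10.1 + 57.4×2.14 + 0.140×1.76 = 1850 m²/day.
Hydraulic gradient i = (280.87 − 248.97) / 1470 = 31.9 / 1470 = 0.02170.
Q = Σ(K_i·b_i) · W · i = 1850 × 1740 × 0.02170 = 69861 m³/day.

69900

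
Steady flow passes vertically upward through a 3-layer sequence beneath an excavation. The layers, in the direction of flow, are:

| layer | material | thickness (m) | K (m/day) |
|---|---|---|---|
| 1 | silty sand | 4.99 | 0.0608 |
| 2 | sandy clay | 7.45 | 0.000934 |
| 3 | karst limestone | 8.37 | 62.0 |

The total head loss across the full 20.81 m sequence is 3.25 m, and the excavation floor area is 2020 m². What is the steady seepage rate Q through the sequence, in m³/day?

Flow is perpendicular to layering, so the layers act in series and the equivalent K is the thickness-weighted harmonic mean.
Total thickness L = 4.99 + 7.45 + 8.37 = 20.81 m.
Σ(b_i/K_i) = 4.99/0.0608 + 7.45/0.000934 + 8.37/62.0 = 8059 d.
K_eq = L / Σ(b_i/K_i) = 20.81 / 8059 = 0.002582 m/day.
Q = K_eq · A · (Δh/L) = 0.002582 × 2020 × (3.25/20.81) = 0.8147 m³/day.

0.815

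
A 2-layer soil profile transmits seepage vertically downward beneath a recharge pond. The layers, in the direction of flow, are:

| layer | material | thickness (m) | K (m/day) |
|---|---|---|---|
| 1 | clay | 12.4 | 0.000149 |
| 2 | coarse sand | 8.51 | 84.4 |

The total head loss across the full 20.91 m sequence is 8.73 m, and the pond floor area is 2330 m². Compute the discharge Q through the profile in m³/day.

Flow is perpendicular to layering, so the layers act in series and the equivalent K is the thickness-weighted harmonic mean.
Total thickness L = 12.4 + 8.51 = 20.91 m.
Σ(b_i/K_i) = 12.4/0.000149 + 8.51/84.4 = 83222 d.
K_eq = L / Σ(b_i/K_i) = 20.91 / 83222 = 0.0002513 m/day.
Q = K_eq · A · (Δh/L) = 0.0002513 × 2330 × (8.73/20.91) = 0.2444 m³/day.

0.244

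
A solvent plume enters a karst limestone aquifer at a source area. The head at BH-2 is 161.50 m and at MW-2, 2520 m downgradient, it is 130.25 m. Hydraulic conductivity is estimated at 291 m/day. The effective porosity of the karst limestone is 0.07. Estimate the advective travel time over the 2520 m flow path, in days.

48.9

Hydraulic gradient i = (161.50 − 130.25) / 2520 = 31.25 / 2520 = 0.01240.
Darcy flux q = K · i = 291.0 × 0.01240 = 3.609 m/day.
Seepage velocity v = q / n_e = 3.609 / 0.07 = 51.55 m/day.
Travel time t = L / v = 2520 / 51.55 = 48.88 days.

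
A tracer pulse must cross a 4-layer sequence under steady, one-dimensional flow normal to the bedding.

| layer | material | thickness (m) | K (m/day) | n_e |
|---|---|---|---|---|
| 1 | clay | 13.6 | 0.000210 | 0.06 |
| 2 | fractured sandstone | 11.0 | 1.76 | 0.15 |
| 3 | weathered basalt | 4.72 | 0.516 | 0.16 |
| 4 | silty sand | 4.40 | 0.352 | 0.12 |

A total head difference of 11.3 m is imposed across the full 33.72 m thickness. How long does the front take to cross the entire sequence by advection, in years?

58.9

With flow normal to the layers, continuity requires the same specific discharge q through every layer.
Σ(b_i/K_i) = 13.6/0.000210 + 11.0/1.76 + 4.72/0.516 + 4.40/0.352 = 64790 d.
q = Δh / Σ(b_i/K_i) = 11.3 / 64790 = 0.0001744 m/day.
In each layer the seepage velocity is v_i = q/n_i, so the layer transit time is t_i = b_i·n_i / q:
  layer 1 (clay): t_1 = 13.6 × 0.06 / 0.0001744 = 4679 d
  layer 2 (fractured sandstone): t_2 = 11.0 × 0.15 / 0.0001744 = 9460 d
  layer 3 (weathered basalt): t_3 = 4.72 × 0.16 / 0.0001744 = 4330 d
  layer 4 (silty sand): t_4 = 4.40 × 0.12 / 0.0001744 = 3027 d
Total t = Σ t_i = 21496 days = 58.85 years.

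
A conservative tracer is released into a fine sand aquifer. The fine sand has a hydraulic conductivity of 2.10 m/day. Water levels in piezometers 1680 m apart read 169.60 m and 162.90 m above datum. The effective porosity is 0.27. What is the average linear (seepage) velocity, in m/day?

0.0310

Hydraulic gradient i = (169.60 − 162.90) / 1680 = 6.7 / 1680 = 0.003988.
Darcy flux q = K · i = 2.100 × 0.003988 = 0.008375 m/day.
Seepage velocity v = q / n_e = 0.008375 / 0.27 = 0.03102 m/day.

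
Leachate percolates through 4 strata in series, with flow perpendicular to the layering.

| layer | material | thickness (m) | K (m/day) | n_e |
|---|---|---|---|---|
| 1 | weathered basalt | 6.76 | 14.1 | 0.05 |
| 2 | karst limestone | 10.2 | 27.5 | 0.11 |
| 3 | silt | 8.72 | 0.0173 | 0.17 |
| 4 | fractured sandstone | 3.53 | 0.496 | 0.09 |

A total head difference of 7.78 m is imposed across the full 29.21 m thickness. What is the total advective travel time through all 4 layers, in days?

With flow normal to the layers, continuity requires the same specific discharge q through every layer.
Σ(b_i/K_i) = 6.76/14.1 + 10.2/27.5 + 8.72/0.0173 + 3.53/0.496 = 512.0 d.
q = Δh / Σ(b_i/K_i) = 7.78 / 512.0 = 0.01519 m/day.
In each layer the seepage velocity is v_i = q/n_i, so the layer transit time is t_i = b_i·n_i / q:
  layer 1 (weathered basalt): t_1 = 6.76 × 0.05 / 0.01519 = 22.24 d
  layer 2 (karst limestone): t_2 = 10.2 × 0.11 / 0.01519 = 73.84 d
  layer 3 (silt): t_3 = 8.72 × 0.17 / 0.01519 = 97.56 d
  layer 4 (fractured sandstone): t_4 = 3.53 × 0.09 / 0.01519 = 20.91 d
Total t = Σ t_i = 214.6 days.

215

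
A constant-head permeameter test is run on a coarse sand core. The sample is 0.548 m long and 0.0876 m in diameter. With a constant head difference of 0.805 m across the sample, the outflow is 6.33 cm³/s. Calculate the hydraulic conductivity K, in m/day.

61.8

Cross-sectional area A = π·(d/2)² = π × (0.0876/2)² = 0.006027 m².
Convert discharge: 6.33 cm³/s = 6.330e-06 m³/s.
Darcy's law rearranged: K = Q·L / (A·Δh) = 6.330e-06 × 0.548 / (0.006027 × 0.805) = 0.0007150 m/s = 61.77 m/day.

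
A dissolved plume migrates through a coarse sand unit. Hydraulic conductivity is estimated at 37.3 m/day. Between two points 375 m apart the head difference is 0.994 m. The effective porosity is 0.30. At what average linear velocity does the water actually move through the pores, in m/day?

0.330

Hydraulic gradient i = Δh / L = 0.994 / 375 = 0.002651.
Darcy flux q = K · i = 37.30 × 0.002651 = 0.09887 m/day.
Seepage velocity v = q / n_e = 0.09887 / 0.30 = 0.3296 m/day.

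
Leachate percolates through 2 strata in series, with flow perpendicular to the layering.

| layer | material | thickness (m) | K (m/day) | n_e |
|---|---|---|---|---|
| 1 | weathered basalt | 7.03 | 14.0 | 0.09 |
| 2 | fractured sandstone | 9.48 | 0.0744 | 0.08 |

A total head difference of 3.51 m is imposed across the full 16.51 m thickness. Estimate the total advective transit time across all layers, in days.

50.7

With flow normal to the layers, continuity requires the same specific discharge q through every layer.
Σ(b_i/K_i) = 7.03/14.0 + 9.48/0.0744 = 127.9 d.
q = Δh / Σ(b_i/K_i) = 3.51 / 127.9 = 0.02744 m/day.
In each layer the seepage velocity is v_i = q/n_i, so the layer transit time is t_i = b_i·n_i / q:
  layer 1 (weathered basalt): t_1 = 7.03 × 0.09 / 0.02744 = 23.06 d
  layer 2 (fractured sandstone): t_2 = 9.48 × 0.08 / 0.02744 = 27.64 d
Total t = Σ t_i = 50.70 days.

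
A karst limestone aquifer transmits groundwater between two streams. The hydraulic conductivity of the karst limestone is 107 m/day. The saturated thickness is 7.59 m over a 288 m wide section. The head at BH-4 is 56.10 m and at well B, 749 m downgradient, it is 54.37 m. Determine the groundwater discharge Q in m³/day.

540

Cross-sectional area A = 288 × 7.59 = 2186 m².
Hydraulic gradient i = (56.10 − 54.37) / 749 = 1.73 / 749 = 0.002310.
Darcy's law: Q = K · A · i = 107.0 × 2186 × 0.002310 = 540.2 m³/day.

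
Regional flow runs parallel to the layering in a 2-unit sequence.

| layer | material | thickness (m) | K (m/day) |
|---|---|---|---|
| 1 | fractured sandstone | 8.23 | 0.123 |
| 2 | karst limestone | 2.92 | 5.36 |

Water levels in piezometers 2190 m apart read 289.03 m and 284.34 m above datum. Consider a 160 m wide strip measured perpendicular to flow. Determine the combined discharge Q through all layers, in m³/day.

5.71

Flow is parallel to layering, so each bed carries its own Darcy discharge and the transmissivities add.
Σ(K_i·b_i) = 0.123×8.23 + 5.36×2.92 = 16.66 m²/day.
Hydraulic gradient i = (289.03 − 284.34) / 2190 = 4.69 / 2190 = 0.002142.
Q = Σ(K_i·b_i) · W · i = 16.66 × 160 × 0.002142 = 5.710 m³/day.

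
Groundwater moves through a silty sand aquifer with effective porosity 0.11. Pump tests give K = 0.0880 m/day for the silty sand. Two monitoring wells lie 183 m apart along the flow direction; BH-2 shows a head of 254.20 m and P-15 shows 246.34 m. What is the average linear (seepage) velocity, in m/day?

0.0344

Hydraulic gradient i = (254.20 − 246.34) / 183 = 7.86 / 183 = 0.04295.
Darcy flux q = K · i = 0.08800 × 0.04295 = 0.003780 m/day.
Seepage velocity v = q / n_e = 0.003780 / 0.11 = 0.03436 m/day.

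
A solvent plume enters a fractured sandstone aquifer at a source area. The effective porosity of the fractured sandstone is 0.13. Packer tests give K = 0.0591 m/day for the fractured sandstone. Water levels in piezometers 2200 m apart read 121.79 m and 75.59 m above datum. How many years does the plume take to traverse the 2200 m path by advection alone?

631

Hydraulic gradient i = (121.79 − 75.59) / 2200 = 46.2 / 2200 = 0.02100.
Darcy flux q = K · i = 0.05910 × 0.02100 = 0.001241 m/day.
Seepage velocity v = q / n_e = 0.001241 / 0.13 = 0.009547 m/day.
Travel time t = L / v = 2200 / 0.009547 = 2.304e+05 days = 630.9 years.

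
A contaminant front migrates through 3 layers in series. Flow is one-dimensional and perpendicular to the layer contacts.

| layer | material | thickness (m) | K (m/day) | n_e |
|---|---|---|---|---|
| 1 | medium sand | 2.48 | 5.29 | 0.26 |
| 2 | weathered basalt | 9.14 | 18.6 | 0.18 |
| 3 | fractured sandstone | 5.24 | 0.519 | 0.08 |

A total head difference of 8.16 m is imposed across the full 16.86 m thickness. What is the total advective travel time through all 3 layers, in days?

With flow normal to the layers, continuity requires the same specific discharge q through every layer.
Σ(b_i/K_i) = 2.48/5.29 + 9.14/18.6 + 5.24/0.519 = 11.06 d.
q = Δh / Σ(b_i/K_i) = 8.16 / 11.06 = 0.7380 m/day.
In each layer the seepage velocity is v_i = q/n_i, so the layer transit time is t_i = b_i·n_i / q:
  layer 1 (medium sand): t_1 = 2.48 × 0.26 / 0.7380 = 0.8737 d
  layer 2 (weathered basalt): t_2 = 9.14 × 0.18 / 0.7380 = 2.229 d
  layer 3 (fractured sandstone): t_3 = 5.24 × 0.08 / 0.7380 = 0.5680 d
Total t = Σ t_i = 3.671 days.

3.67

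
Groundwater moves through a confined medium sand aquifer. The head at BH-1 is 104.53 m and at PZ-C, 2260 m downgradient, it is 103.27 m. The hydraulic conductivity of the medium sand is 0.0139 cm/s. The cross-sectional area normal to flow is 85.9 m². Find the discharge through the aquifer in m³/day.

Convert K: 0.0139 cm/s × 864 = 12.01 m/day.
Hydraulic gradient i = (104.53 − 103.27) / 2260 = 1.26 / 2260 = 0.0005575.
Darcy's law: Q = K · A · i = 12.01 × 85.90 × 0.0005575 = 0.5752 m³/day.

0.575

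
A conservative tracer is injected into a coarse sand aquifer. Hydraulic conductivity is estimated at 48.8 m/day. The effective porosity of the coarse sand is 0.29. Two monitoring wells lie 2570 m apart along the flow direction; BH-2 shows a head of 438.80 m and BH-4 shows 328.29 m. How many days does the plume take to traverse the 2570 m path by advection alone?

355

Hydraulic gradient i = (438.80 − 328.29) / 2570 = 110.51 / 2570 = 0.04300.
Darcy flux q = K · i = 48.80 × 0.04300 = 2.098 m/day.
Seepage velocity v = q / n_e = 2.098 / 0.29 = 7.236 m/day.
Travel time t = L / v = 2570 / 7.236 = 355.2 days.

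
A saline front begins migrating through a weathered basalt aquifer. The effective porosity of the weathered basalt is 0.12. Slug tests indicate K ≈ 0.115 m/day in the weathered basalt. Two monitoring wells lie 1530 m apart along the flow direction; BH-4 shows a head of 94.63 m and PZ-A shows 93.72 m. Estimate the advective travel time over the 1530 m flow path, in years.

7350

Hydraulic gradient i = (94.63 − 93.72) / 1530 = 0.91 / 1530 = 0.0005948.
Darcy flux q = K · i = 0.1150 × 0.0005948 = 6.840e-05 m/day.
Seepage velocity v = q / n_e = 6.840e-05 / 0.12 = 0.0005700 m/day.
Travel time t = L / v = 1530 / 0.0005700 = 2.684e+06 days = 7349 years.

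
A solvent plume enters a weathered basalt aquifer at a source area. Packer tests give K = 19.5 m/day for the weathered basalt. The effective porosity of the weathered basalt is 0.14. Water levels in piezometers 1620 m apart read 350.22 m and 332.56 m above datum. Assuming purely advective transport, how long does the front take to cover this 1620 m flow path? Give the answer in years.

Hydraulic gradient i = (350.22 − 332.56) / 1620 = 17.66 / 1620 = 0.01090.
Darcy flux q = K · i = 19.50 × 0.01090 = 0.2126 m/day.
Seepage velocity v = q / n_e = 0.2126 / 0.14 = 1.518 m/day.
Travel time t = L / v = 1620 / 1.518 = 1067 days = 2.921 years.

2.92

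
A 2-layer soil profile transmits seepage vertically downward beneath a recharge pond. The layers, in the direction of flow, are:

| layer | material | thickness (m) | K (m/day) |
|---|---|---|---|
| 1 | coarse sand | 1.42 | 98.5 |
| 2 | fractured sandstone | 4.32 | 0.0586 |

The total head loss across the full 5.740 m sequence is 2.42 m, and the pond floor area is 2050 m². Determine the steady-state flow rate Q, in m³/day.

67.3

Flow is perpendicular to layering, so the layers act in series and the equivalent K is the thickness-weighted harmonic mean.
Total thickness L = 1.42 + 4.32 = 5.740 m.
Σ(b_i/K_i) = 1.42/98.5 + 4.32/0.0586 = 73.73 d.
K_eq = L / Σ(b_i/K_i) = 5.740 / 73.73 = 0.07785 m/day.
Q = K_eq · A · (Δh/L) = 0.07785 × 2050 × (2.42/5.740) = 67.28 m³/day.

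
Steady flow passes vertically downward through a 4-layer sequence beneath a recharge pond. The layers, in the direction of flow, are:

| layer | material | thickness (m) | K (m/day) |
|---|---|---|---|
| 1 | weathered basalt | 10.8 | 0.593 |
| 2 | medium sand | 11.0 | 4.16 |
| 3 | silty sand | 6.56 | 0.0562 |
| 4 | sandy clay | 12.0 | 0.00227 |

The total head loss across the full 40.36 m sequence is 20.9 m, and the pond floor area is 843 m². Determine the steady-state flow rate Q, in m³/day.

3.25

Flow is perpendicular to layering, so the layers act in series and the equivalent K is the thickness-weighted harmonic mean.
Total thickness L = 10.8 + 11.0 + 6.56 + 12.0 = 40.36 m.
Σ(b_i/K_i) = 10.8/0.593 + 11.0/4.16 + 6.56/0.0562 + 12.0/0.00227 = 5424 d.
K_eq = L / Σ(b_i/K_i) = 40.36 / 5424 = 0.007441 m/day.
Q = K_eq · A · (Δh/L) = 0.007441 × 843 × (20.9/40.36) = 3.248 m³/day.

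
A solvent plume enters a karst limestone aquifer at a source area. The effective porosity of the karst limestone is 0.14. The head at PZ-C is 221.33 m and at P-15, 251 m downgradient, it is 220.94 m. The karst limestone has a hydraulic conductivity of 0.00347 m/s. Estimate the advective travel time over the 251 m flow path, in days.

75.4

Convert K: 0.00347 m/s × 86400 = 299.8 m/day.
Hydraulic gradient i = (221.33 − 220.94) / 251 = 0.39 / 251 = 0.001554.
Darcy flux q = K · i = 299.8 × 0.001554 = 0.4658 m/day.
Seepage velocity v = q / n_e = 0.4658 / 0.14 = 3.327 m/day.
Travel time t = L / v = 251 / 3.327 = 75.43 days.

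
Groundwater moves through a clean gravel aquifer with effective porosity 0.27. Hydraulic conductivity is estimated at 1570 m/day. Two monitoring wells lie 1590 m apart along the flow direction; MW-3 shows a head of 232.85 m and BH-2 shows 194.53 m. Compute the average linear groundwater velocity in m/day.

Hydraulic gradient i = (232.85 − 194.53) / 1590 = 38.32 / 1590 = 0.02410.
Darcy flux q = K · i = 1570 × 0.02410 = 37.84 m/day.
Seepage velocity v = q / n_e = 37.84 / 0.27 = 140.1 m/day.

140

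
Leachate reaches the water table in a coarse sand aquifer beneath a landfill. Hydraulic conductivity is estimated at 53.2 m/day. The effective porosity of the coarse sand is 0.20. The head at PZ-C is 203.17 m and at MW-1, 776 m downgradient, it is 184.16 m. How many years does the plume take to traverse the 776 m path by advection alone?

Hydraulic gradient i = (203.17 − 184.16) / 776 = 19.01 / 776 = 0.02450.
Darcy flux q = K · i = 53.20 × 0.02450 = 1.303 m/day.
Seepage velocity v = q / n_e = 1.303 / 0.20 = 6.516 m/day.
Travel time t = L / v = 776 / 6.516 = 119.1 days = 0.3260 years.

0.326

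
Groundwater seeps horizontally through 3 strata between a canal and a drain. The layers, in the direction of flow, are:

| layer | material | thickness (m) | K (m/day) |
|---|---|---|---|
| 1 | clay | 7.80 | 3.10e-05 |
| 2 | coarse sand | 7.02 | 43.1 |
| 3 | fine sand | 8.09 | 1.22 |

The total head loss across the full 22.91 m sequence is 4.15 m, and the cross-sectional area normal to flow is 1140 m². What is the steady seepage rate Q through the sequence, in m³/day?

Flow is perpendicular to layering, so the layers act in series and the equivalent K is the thickness-weighted harmonic mean.
Total thickness L = 7.80 + 7.02 + 8.09 = 22.91 m.
Σ(b_i/K_i) = 7.80/3.10e-05 + 7.02/43.1 + 8.09/1.22 = 2.516e+05 d.
K_eq = L / Σ(b_i/K_i) = 22.91 / 2.516e+05 = 9.105e-05 m/day.
Q = K_eq · A · (Δh/L) = 9.105e-05 × 1140 × (4.15/22.91) = 0.01880 m³/day.

0.0188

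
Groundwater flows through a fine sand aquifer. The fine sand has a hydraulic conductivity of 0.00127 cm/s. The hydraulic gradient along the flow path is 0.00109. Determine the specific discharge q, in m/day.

0.00120

Convert K: 0.00127 cm/s × 864 = 1.097 m/day.
Hydraulic gradient i = 0.00109.
Specific discharge q = K · i = 1.097 × 0.001090 = 0.001196 m/day.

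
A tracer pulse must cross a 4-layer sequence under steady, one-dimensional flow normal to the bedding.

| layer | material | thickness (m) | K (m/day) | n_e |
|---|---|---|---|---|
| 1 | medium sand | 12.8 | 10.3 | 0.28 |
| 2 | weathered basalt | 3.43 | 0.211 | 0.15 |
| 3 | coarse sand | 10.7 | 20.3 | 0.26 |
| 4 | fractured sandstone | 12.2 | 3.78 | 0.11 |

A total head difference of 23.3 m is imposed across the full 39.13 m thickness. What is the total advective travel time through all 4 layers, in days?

With flow normal to the layers, continuity requires the same specific discharge q through every layer.
Σ(b_i/K_i) = 12.8/10.3 + 3.43/0.211 + 10.7/20.3 + 12.2/3.78 = 21.25 d.
q = Δh / Σ(b_i/K_i) = 23.3 / 21.25 = 1.096 m/day.
In each layer the seepage velocity is v_i = q/n_i, so the layer transit time is t_i = b_i·n_i / q:
  layer 1 (medium sand): t_1 = 12.8 × 0.28 / 1.096 = 3.269 d
  layer 2 (weathered basalt): t_2 = 3.43 × 0.15 / 1.096 = 0.4693 d
  layer 3 (coarse sand): t_3 = 10.7 × 0.26 / 1.096 = 2.538 d
  layer 4 (fractured sandstone): t_4 = 12.2 × 0.11 / 1.096 = 1.224 d
Total t = Σ t_i = 7.500 days.

7.50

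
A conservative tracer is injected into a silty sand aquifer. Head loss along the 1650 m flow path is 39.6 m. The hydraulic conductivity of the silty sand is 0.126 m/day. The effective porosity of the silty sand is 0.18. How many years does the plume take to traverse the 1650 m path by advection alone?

269

Hydraulic gradient i = Δh / L = 39.6 / 1650 = 0.02400.
Darcy flux q = K · i = 0.1260 × 0.02400 = 0.003024 m/day.
Seepage velocity v = q / n_e = 0.003024 / 0.18 = 0.01680 m/day.
Travel time t = L / v = 1650 / 0.01680 = 98214 days = 268.9 years.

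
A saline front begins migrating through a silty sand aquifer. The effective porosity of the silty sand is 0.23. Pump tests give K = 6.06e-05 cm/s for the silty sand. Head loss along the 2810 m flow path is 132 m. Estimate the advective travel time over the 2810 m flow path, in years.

719

Convert K: 6.06e-05 cm/s × 864 = 0.05236 m/day.
Hydraulic gradient i = Δh / L = 132 / 2810 = 0.04698.
Darcy flux q = K · i = 0.05236 × 0.04698 = 0.002460 m/day.
Seepage velocity v = q / n_e = 0.002460 / 0.23 = 0.01069 m/day.
Travel time t = L / v = 2810 / 0.01069 = 2.628e+05 days = 719.4 years.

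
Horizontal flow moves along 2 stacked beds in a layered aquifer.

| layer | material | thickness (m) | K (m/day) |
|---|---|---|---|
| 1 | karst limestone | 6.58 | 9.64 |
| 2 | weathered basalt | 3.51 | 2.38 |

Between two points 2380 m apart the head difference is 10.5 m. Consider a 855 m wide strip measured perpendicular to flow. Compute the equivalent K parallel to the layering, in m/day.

7.11

Flow is parallel to layering, so each bed carries its own Darcy discharge and the transmissivities add.
Σ(K_i·b_i) = 9.64×6.58 + 2.38×3.51 = 71.78 m²/day.
Total thickness b = 10.09 m, so K_eq = Σ(K_i·b_i)/b = 7.114 m/day.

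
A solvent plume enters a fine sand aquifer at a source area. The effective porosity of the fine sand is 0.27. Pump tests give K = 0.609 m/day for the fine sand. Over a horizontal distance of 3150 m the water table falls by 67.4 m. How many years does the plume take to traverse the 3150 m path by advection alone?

Hydraulic gradient i = Δh / L = 67.4 / 3150 = 0.02140.
Darcy flux q = K · i = 0.6090 × 0.02140 = 0.01303 m/day.
Seepage velocity v = q / n_e = 0.01303 / 0.27 = 0.04826 m/day.
Travel time t = L / v = 3150 / 0.04826 = 65269 days = 178.7 years.

179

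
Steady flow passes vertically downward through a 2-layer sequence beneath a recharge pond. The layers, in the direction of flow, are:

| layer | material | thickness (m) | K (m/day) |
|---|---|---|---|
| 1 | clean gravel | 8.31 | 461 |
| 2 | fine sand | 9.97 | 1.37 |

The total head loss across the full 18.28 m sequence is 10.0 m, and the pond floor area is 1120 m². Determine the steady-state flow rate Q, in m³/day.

1540

Flow is perpendicular to layering, so the layers act in series and the equivalent K is the thickness-weighted harmonic mean.
Total thickness L = 8.31 + 9.97 = 18.28 m.
Σ(b_i/K_i) = 8.31/461 + 9.97/1.37 = 7.295 d.
K_eq = L / Σ(b_i/K_i) = 18.28 / 7.295 = 2.506 m/day.
Q = K_eq · A · (Δh/L) = 2.506 × 1120 × (10.0/18.28) = 1535 m³/day.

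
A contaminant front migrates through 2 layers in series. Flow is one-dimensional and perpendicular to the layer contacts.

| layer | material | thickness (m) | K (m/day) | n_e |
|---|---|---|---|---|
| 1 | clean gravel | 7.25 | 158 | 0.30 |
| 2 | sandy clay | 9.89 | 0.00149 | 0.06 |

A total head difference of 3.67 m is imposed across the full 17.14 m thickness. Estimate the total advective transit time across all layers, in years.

With flow normal to the layers, continuity requires the same specific discharge q through every layer.
Σ(b_i/K_i) = 7.25/158 + 9.89/0.00149 = 6638 d.
q = Δh / Σ(b_i/K_i) = 3.67 / 6638 = 0.0005529 m/day.
In each layer the seepage velocity is v_i = q/n_i, so the layer transit time is t_i = b_i·n_i / q:
  layer 1 (clean gravel): t_1 = 7.25 × 0.30 / 0.0005529 = 3934 d
  layer 2 (sandy clay): t_2 = 9.89 × 0.06 / 0.0005529 = 1073 d
Total t = Σ t_i = 5007 days = 13.71 years.

13.7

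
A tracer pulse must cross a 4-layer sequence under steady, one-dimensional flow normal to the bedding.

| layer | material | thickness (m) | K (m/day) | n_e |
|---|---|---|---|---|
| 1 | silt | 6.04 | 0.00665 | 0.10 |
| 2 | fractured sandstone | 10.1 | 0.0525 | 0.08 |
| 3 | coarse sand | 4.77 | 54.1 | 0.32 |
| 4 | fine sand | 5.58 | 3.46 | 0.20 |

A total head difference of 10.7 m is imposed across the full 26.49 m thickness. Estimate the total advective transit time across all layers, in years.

1.14

With flow normal to the layers, continuity requires the same specific discharge q through every layer.
Σ(b_i/K_i) = 6.04/0.00665 + 10.1/0.0525 + 4.77/54.1 + 5.58/3.46 = 1102 d.
q = Δh / Σ(b_i/K_i) = 10.7 / 1102 = 0.009707 m/day.
In each layer the seepage velocity is v_i = q/n_i, so the layer transit time is t_i = b_i·n_i / q:
  layer 1 (silt): t_1 = 6.04 × 0.10 / 0.009707 = 62.23 d
  layer 2 (fractured sandstone): t_2 = 10.1 × 0.08 / 0.009707 = 83.24 d
  layer 3 (coarse sand): t_3 = 4.77 × 0.32 / 0.009707 = 157.3 d
  layer 4 (fine sand): t_4 = 5.58 × 0.20 / 0.009707 = 115.0 d
Total t = Σ t_i = 417.7 days = 1.144 years.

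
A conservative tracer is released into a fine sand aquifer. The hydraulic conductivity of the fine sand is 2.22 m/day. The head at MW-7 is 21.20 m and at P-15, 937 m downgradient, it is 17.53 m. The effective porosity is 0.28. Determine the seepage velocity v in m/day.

Hydraulic gradient i = (21.20 − 17.53) / 937 = 3.67 / 937 = 0.003917.
Darcy flux q = K · i = 2.220 × 0.003917 = 0.008695 m/day.
Seepage velocity v = q / n_e = 0.008695 / 0.28 = 0.03105 m/day.

0.0311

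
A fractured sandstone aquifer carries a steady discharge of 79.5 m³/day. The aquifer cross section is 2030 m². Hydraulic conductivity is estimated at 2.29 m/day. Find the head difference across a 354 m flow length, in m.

From Q = K·A·i, i = Q / (K·A) = 79.5 / (2.290 × 2030) = 0.01710.
Head loss Δh = i · L = 0.01710 × 354 = 6.054 m.

6.05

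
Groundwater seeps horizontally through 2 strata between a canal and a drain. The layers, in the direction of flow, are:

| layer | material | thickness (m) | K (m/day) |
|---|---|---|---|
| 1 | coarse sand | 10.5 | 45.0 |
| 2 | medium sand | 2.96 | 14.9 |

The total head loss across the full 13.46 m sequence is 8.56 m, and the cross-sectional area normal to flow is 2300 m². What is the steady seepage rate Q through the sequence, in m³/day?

45600

Flow is perpendicular to layering, so the layers act in series and the equivalent K is the thickness-weighted harmonic mean.
Total thickness L = 10.5 + 2.96 = 13.46 m.
Σ(b_i/K_i) = 10.5/45.0 + 2.96/14.9 = 0.4320 d.
K_eq = L / Σ(b_i/K_i) = 13.46 / 0.4320 = 31.16 m/day.
Q = K_eq · A · (Δh/L) = 31.16 × 2300 × (8.56/13.46) = 45575 m³/day.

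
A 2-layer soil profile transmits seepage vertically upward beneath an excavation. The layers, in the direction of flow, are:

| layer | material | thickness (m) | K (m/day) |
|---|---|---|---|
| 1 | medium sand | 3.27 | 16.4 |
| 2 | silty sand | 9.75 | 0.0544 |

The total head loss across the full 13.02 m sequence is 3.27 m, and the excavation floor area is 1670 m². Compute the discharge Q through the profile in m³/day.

Flow is perpendicular to layering, so the layers act in series and the equivalent K is the thickness-weighted harmonic mean.
Total thickness L = 3.27 + 9.75 = 13.02 m.
Σ(b_i/K_i) = 3.27/16.4 + 9.75/0.0544 = 179.4 d.
K_eq = L / Σ(b_i/K_i) = 13.02 / 179.4 = 0.07256 m/day.
Q = K_eq · A · (Δh/L) = 0.07256 × 1670 × (3.27/13.02) = 30.44 m³/day.

30.4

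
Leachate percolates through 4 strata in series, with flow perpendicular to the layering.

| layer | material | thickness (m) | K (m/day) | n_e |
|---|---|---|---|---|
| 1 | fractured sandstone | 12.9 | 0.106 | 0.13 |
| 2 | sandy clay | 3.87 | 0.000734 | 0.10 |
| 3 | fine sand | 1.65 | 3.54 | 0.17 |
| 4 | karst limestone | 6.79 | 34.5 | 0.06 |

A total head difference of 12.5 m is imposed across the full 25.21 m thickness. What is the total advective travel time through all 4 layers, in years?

3.25

With flow normal to the layers, continuity requires the same specific discharge q through every layer.
Σ(b_i/K_i) = 12.9/0.106 + 3.87/0.000734 + 1.65/3.54 + 6.79/34.5 = 5395 d.
q = Δh / Σ(b_i/K_i) = 12.5 / 5395 = 0.002317 m/day.
In each layer the seepage velocity is v_i = q/n_i, so the layer transit time is t_i = b_i·n_i / q:
  layer 1 (fractured sandstone): t_1 = 12.9 × 0.13 / 0.002317 = 723.8 d
  layer 2 (sandy clay): t_2 = 3.87 × 0.10 / 0.002317 = 167.0 d
  layer 3 (fine sand): t_3 = 1.65 × 0.17 / 0.002317 = 121.1 d
  layer 4 (karst limestone): t_4 = 6.79 × 0.06 / 0.002317 = 175.8 d
Total t = Σ t_i = 1188 days = 3.252 years.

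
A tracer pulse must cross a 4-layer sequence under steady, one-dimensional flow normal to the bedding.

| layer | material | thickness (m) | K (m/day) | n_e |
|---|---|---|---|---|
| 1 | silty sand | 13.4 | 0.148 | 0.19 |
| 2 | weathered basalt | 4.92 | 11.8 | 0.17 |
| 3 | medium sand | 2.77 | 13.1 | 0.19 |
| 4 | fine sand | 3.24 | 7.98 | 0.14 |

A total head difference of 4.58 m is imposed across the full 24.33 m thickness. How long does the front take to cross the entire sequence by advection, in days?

With flow normal to the layers, continuity requires the same specific discharge q through every layer.
Σ(b_i/K_i) = 13.4/0.148 + 4.92/11.8 + 2.77/13.1 + 3.24/7.98 = 91.57 d.
q = Δh / Σ(b_i/K_i) = 4.58 / 91.57 = 0.05001 m/day.
In each layer the seepage velocity is v_i = q/n_i, so the layer transit time is t_i = b_i·n_i / q:
  layer 1 (silty sand): t_1 = 13.4 × 0.19 / 0.05001 = 50.91 d
  layer 2 (weathered basalt): t_2 = 4.92 × 0.17 / 0.05001 = 16.72 d
  layer 3 (medium sand): t_3 = 2.77 × 0.19 / 0.05001 = 10.52 d
  layer 4 (fine sand): t_4 = 3.24 × 0.14 / 0.05001 = 9.070 d
Total t = Σ t_i = 87.22 days.

87.2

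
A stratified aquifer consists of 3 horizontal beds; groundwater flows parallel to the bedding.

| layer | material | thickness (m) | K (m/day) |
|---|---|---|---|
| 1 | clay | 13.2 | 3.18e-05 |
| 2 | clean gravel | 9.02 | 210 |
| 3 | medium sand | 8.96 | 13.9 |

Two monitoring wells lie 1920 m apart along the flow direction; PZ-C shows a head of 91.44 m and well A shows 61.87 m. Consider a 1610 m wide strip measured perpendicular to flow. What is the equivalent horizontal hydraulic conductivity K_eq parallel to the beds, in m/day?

Flow is parallel to layering, so each bed carries its own Darcy discharge and the transmissivities add.
Σ(K_i·b_i) = 3.18e-05×13.2 + 210×9.02 + 13.9×8.96 = 2019 m²/day.
Total thickness b = 31.18 m, so K_eq = Σ(K_i·b_i)/b = 64.74 m/day.

64.7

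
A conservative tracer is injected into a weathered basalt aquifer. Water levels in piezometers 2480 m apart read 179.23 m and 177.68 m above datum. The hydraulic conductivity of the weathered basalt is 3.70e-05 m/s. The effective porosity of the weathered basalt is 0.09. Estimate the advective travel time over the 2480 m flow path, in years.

Convert K: 3.70e-05 m/s × 86400 = 3.197 m/day.
Hydraulic gradient i = (179.23 − 177.68) / 2480 = 1.55 / 2480 = 0.0006250.
Darcy flux q = K · i = 3.197 × 0.0006250 = 0.001998 m/day.
Seepage velocity v = q / n_e = 0.001998 / 0.09 = 0.02220 m/day.
Travel time t = L / v = 2480 / 0.02220 = 1.117e+05 days = 305.8 years.

306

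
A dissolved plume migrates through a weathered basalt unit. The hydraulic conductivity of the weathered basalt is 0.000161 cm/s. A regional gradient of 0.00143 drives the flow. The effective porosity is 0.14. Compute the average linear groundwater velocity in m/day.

0.00142

Convert K: 0.000161 cm/s × 864 = 0.1391 m/day.
Hydraulic gradient i = 0.00143.
Darcy flux q = K · i = 0.1391 × 0.001430 = 0.0001989 m/day.
Seepage velocity v = q / n_e = 0.0001989 / 0.14 = 0.001421 m/day.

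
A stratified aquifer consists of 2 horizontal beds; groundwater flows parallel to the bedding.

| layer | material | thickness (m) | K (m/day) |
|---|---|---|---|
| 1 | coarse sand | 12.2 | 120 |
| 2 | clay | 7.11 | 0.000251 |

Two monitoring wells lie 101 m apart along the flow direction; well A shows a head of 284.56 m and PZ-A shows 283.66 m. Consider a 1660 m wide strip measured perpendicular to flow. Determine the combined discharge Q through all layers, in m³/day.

21700

Flow is parallel to layering, so each bed carries its own Darcy discharge and the transmissivities add.
Σ(K_i·b_i) = 120×12.2 + 0.000251×7.11 = 1464 m²/day.
Hydraulic gradient i = (284.56 − 283.66) / 101 = 0.9 / 101 = 0.008911.
Q = Σ(K_i·b_i) · W · i = 1464 × 1660 × 0.008911 = 21656 m³/day.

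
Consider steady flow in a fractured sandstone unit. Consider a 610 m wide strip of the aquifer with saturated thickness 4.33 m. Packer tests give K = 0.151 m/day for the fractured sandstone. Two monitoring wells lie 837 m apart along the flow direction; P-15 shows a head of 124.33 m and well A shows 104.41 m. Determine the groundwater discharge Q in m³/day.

9.49

Cross-sectional area A = 610 × 4.33 = 2641 m².
Hydraulic gradient i = (124.33 − 104.41) / 837 = 19.92 / 837 = 0.02380.
Darcy's law: Q = K · A · i = 0.1510 × 2641 × 0.02380 = 9.492 m³/day.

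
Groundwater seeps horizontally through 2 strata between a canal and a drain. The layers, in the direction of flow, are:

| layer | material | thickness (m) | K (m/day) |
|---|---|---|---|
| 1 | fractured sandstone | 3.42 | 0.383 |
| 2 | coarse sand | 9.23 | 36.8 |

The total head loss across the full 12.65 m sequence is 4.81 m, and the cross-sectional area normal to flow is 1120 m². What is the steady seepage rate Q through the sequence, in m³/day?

Flow is perpendicular to layering, so the layers act in series and the equivalent K is the thickness-weighted harmonic mean.
Total thickness L = 3.42 + 9.23 = 12.65 m.
Σ(b_i/K_i) = 3.42/0.383 + 9.23/36.8 = 9.180 d.
K_eq = L / Σ(b_i/K_i) = 12.65 / 9.180 = 1.378 m/day.
Q = K_eq · A · (Δh/L) = 1.378 × 1120 × (4.81/12.65) = 586.8 m³/day.

587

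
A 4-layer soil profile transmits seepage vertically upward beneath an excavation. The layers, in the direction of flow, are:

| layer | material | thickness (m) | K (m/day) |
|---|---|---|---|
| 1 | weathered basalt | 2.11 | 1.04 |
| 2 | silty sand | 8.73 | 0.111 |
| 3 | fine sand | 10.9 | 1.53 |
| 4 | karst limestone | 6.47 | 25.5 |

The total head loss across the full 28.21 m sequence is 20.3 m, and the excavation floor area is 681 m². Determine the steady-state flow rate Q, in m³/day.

Flow is perpendicular to layering, so the layers act in series and the equivalent K is the thickness-weighted harmonic mean.
Total thickness L = 2.11 + 8.73 + 10.9 + 6.47 = 28.21 m.
Σ(b_i/K_i) = 2.11/1.04 + 8.73/0.111 + 10.9/1.53 + 6.47/25.5 = 88.06 d.
K_eq = L / Σ(b_i/K_i) = 28.21 / 88.06 = 0.3204 m/day.
Q = K_eq · A · (Δh/L) = 0.3204 × 681 × (20.3/28.21) = 157.0 m³/day.

157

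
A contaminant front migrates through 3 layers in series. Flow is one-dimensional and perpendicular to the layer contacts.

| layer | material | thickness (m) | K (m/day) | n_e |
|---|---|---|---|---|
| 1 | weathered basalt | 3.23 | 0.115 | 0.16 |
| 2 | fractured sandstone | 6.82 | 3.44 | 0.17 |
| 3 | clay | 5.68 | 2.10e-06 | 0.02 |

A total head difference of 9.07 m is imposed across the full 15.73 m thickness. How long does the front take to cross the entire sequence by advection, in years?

With flow normal to the layers, continuity requires the same specific discharge q through every layer.
Σ(b_i/K_i) = 3.23/0.115 + 6.82/3.44 + 5.68/2.10e-06 = 2.705e+06 d.
q = Δh / Σ(b_i/K_i) = 9.07 / 2.705e+06 = 3.353e-06 m/day.
In each layer the seepage velocity is v_i = q/n_i, so the layer transit time is t_i = b_i·n_i / q:
  layer 1 (weathered basalt): t_1 = 3.23 × 0.16 / 3.353e-06 = 1.541e+05 d
  layer 2 (fractured sandstone): t_2 = 6.82 × 0.17 / 3.353e-06 = 3.457e+05 d
  layer 3 (clay): t_3 = 5.68 × 0.02 / 3.353e-06 = 33877 d
Total t = Σ t_i = 5.337e+05 days = 1461 years.

1460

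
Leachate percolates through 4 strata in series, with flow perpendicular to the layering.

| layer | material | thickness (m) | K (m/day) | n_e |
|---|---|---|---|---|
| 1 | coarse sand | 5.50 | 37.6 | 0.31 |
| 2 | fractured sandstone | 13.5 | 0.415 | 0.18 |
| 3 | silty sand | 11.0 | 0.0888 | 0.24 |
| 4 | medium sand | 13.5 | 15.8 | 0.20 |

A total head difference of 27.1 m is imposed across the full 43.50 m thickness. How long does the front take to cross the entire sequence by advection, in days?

With flow normal to the layers, continuity requires the same specific discharge q through every layer.
Σ(b_i/K_i) = 5.50/37.6 + 13.5/0.415 + 11.0/0.0888 + 13.5/15.8 = 157.4 d.
q = Δh / Σ(b_i/K_i) = 27.1 / 157.4 = 0.1722 m/day.
In each layer the seepage velocity is v_i = q/n_i, so the layer transit time is t_i = b_i·n_i / q:
  layer 1 (coarse sand): t_1 = 5.50 × 0.31 / 0.1722 = 9.903 d
  layer 2 (fractured sandstone): t_2 = 13.5 × 0.18 / 0.1722 = 14.11 d
  layer 3 (silty sand): t_3 = 11.0 × 0.24 / 0.1722 = 15.33 d
  layer 4 (medium sand): t_4 = 13.5 × 0.20 / 0.1722 = 15.68 d
Total t = Σ t_i = 55.03 days.

55.0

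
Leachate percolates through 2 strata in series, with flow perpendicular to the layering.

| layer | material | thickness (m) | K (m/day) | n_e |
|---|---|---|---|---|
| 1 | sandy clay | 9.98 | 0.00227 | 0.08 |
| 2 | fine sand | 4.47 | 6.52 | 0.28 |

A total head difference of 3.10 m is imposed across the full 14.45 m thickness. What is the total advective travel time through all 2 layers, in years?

With flow normal to the layers, continuity requires the same specific discharge q through every layer.
Σ(b_i/K_i) = 9.98/0.00227 + 4.47/6.52 = 4397 d.
q = Δh / Σ(b_i/K_i) = 3.10 / 4397 = 0.0007050 m/day.
In each layer the seepage velocity is v_i = q/n_i, so the layer transit time is t_i = b_i·n_i / q:
  layer 1 (sandy clay): t_1 = 9.98 × 0.08 / 0.0007050 = 1132 d
  layer 2 (fine sand): t_2 = 4.47 × 0.28 / 0.0007050 = 1775 d
Total t = Σ t_i = 2908 days = 7.961 years.

7.96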